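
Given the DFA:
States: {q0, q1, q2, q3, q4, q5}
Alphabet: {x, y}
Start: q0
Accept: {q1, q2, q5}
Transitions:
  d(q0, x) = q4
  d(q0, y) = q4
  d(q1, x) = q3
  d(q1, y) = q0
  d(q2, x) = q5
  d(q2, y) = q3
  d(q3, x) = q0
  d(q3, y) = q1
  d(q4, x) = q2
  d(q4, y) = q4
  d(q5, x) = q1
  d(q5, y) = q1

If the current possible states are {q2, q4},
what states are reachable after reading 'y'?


Apply transition on 'y' from each current state:
  d(q2, y) = q3
  d(q4, y) = q4

{q3, q4}


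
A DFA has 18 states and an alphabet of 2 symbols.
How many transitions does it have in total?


Each state has exactly one transition per symbol.
18 * 2 = 36

36


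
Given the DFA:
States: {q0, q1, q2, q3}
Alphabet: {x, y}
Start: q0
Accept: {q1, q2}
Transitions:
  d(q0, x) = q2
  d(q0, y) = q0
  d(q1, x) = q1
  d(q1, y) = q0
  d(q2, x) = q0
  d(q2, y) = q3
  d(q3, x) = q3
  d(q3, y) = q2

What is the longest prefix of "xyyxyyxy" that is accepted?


Run the DFA, marking each prefix where the state is accepting:
  "" -> q0 [reject]
  "x" -> q2 [accept]
  "xy" -> q3 [reject]
  "xyy" -> q2 [accept]
  "xyyx" -> q0 [reject]
  "xyyxy" -> q0 [reject]
  "xyyxyy" -> q0 [reject]
  "xyyxyyx" -> q2 [accept]
  "xyyxyyxy" -> q3 [reject]

"xyyxyyx"


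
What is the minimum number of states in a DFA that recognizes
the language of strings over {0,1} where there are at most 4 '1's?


States: count = 0, 1, ..., 4 (all accepting; 5 states), plus a dead state for count > 4.
Total: 5 + 1 = 6.

6


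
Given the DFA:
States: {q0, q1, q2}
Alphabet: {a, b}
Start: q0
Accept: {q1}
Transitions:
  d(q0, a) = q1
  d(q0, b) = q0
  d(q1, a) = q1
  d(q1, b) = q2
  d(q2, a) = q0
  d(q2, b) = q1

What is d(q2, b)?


Looking up transition d(q2, b)

q1


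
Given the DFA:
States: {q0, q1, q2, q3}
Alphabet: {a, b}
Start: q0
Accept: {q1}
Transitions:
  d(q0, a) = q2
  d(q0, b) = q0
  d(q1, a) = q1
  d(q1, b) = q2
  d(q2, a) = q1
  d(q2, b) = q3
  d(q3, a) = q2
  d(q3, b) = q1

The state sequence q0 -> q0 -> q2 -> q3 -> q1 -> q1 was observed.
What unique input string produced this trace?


Trace back each transition to find the symbol:
  q0 --[b]--> q0
  q0 --[a]--> q2
  q2 --[b]--> q3
  q3 --[b]--> q1
  q1 --[a]--> q1

"babba"


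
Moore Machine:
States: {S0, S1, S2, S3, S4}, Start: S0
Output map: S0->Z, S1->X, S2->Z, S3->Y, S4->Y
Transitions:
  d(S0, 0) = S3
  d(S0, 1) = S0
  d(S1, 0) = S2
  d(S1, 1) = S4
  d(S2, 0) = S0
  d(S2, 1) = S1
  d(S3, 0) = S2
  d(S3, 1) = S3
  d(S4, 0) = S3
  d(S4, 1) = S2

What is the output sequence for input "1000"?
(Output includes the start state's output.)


Start: S0 (output Z)
  --1--> S0 (output Z)
  --0--> S3 (output Y)
  --0--> S2 (output Z)
  --0--> S0 (output Z)

"ZZYZZ"


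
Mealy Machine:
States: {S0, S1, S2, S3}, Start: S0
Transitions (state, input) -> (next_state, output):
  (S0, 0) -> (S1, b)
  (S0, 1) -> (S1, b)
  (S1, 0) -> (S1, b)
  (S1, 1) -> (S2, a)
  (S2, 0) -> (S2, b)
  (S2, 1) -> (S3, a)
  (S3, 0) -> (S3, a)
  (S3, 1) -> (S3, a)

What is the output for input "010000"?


Step-by-step:
  (S0, 0) -> (S1, b)
  (S1, 1) -> (S2, a)
  (S2, 0) -> (S2, b)
  (S2, 0) -> (S2, b)
  (S2, 0) -> (S2, b)
  (S2, 0) -> (S2, b)

"babbbb"


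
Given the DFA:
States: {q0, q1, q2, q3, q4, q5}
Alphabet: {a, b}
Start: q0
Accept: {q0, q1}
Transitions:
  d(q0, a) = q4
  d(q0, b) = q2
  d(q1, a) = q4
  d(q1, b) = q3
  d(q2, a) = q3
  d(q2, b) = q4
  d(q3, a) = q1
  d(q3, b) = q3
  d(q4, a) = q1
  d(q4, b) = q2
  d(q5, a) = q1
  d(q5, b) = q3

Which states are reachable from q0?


BFS from q0:
  layer 0: {q0}
  layer 1: {q2, q4}
  layer 2: {q1, q3}

{q0, q1, q2, q3, q4}


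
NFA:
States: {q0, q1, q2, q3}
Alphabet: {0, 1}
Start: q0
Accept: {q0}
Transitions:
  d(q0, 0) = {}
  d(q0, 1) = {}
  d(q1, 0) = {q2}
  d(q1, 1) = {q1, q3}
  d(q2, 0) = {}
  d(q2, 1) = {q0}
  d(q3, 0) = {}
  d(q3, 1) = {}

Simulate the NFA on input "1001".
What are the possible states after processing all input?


Start: {q0}
  --1--> {}
  --0--> {}
  --0--> {}
  --1--> {}

{} (empty set, no valid transitions)


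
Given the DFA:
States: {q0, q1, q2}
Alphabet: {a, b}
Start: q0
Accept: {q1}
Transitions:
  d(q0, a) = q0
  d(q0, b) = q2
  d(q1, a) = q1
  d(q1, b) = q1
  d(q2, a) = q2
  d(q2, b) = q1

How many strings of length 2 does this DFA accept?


Enumerating all length-2 strings:
  "aa" -> q0 [reject]
  "ab" -> q2 [reject]
  "ba" -> q2 [reject]
  "bb" -> q1 [accept]

1 out of 4


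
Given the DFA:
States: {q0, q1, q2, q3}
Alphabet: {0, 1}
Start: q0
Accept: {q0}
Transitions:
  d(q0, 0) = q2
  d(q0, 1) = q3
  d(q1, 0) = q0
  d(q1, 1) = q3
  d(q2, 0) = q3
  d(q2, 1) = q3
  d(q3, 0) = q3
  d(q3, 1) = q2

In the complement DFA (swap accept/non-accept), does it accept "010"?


Trace: q0 -> q2 -> q3 -> q3
Final: q3
Original accept: {q0}
Complement: q3 is not in original accept

Yes, complement accepts (original rejects)


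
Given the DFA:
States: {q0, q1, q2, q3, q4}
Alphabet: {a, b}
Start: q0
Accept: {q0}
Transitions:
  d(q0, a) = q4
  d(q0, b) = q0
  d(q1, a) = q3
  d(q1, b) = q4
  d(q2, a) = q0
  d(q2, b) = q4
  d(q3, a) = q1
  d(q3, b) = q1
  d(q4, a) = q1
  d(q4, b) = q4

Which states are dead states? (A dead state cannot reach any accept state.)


Forward reachability from each state:
  q0 -> reaches accept state q0 (live)
  q1 -> reaches {q1, q3, q4}, no accept state (dead)
  q2 -> reaches accept state q0 (live)
  q3 -> reaches {q1, q3, q4}, no accept state (dead)
  q4 -> reaches {q1, q3, q4}, no accept state (dead)

{q1, q3, q4}


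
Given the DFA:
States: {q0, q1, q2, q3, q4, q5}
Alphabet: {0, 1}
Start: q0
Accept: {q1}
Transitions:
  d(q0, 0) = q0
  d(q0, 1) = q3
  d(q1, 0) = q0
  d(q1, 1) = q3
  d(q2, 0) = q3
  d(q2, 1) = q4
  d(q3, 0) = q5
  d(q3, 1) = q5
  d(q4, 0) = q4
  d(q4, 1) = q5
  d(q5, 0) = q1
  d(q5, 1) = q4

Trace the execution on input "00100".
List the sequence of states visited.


Input: 00100
d(q0, 0) = q0
d(q0, 0) = q0
d(q0, 1) = q3
d(q3, 0) = q5
d(q5, 0) = q1


q0 -> q0 -> q0 -> q3 -> q5 -> q1


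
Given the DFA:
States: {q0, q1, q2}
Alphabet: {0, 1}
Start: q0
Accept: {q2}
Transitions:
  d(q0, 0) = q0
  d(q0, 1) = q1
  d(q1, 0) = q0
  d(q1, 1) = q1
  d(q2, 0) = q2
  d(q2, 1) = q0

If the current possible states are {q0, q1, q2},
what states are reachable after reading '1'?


Apply transition on '1' from each current state:
  d(q0, 1) = q1
  d(q1, 1) = q1
  d(q2, 1) = q0

{q0, q1}


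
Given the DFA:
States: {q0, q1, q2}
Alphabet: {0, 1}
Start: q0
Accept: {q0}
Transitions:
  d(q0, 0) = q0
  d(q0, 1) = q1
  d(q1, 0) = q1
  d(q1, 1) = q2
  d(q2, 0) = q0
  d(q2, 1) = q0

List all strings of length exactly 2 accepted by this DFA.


All strings of length 2: 4 total
Accepted: 1

"00"


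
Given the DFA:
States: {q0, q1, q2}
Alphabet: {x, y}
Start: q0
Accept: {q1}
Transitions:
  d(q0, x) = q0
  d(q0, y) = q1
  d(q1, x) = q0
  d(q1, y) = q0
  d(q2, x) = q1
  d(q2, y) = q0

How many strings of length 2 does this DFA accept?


Enumerating all length-2 strings:
  "xx" -> q0 [reject]
  "xy" -> q1 [accept]
  "yx" -> q0 [reject]
  "yy" -> q0 [reject]

1 out of 4


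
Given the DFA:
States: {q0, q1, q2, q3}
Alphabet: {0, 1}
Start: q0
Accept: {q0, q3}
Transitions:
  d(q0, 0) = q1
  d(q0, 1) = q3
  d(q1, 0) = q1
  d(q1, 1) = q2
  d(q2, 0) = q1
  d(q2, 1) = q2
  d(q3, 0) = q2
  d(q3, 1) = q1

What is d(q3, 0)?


Looking up transition d(q3, 0)

q2


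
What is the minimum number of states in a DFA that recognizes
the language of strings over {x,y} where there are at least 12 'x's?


States: count = 0, 1, ..., 11, and a final '>= 12' state.
Total: 12 + 1 = 13. Accept = '>= 12' state.

13


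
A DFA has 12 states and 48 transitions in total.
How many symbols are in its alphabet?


Each state has exactly one transition per symbol.
|alphabet| = transitions / states = 48 / 12 = 4

4


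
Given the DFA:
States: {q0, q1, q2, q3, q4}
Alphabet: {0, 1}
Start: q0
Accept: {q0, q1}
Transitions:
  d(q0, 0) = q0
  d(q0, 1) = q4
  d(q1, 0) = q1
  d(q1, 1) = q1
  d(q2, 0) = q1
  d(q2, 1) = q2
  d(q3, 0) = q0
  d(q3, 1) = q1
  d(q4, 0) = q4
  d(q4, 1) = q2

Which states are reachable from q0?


BFS from q0:
  layer 0: {q0}
  layer 1: {q4}
  layer 2: {q2}
  layer 3: {q1}

{q0, q1, q2, q4}


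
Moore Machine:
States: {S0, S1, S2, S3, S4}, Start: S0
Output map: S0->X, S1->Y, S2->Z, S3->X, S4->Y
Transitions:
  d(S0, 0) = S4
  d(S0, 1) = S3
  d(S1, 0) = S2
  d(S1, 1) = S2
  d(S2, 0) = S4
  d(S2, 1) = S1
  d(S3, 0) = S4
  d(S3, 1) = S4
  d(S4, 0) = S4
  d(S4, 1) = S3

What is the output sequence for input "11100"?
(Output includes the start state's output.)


Start: S0 (output X)
  --1--> S3 (output X)
  --1--> S4 (output Y)
  --1--> S3 (output X)
  --0--> S4 (output Y)
  --0--> S4 (output Y)

"XXYXYY"


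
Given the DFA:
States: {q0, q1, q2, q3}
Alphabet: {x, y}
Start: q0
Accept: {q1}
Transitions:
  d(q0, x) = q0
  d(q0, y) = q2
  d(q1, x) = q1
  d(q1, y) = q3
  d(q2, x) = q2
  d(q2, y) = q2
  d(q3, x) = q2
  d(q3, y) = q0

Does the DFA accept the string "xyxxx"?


Trace: q0 -> q0 -> q2 -> q2 -> q2 -> q2
Final state: q2
Accept states: {q1}

No, rejected (final state q2 is not an accept state)


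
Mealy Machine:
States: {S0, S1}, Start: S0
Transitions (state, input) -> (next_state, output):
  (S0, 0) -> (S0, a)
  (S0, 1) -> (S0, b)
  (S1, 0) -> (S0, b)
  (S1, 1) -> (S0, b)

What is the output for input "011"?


Step-by-step:
  (S0, 0) -> (S0, a)
  (S0, 1) -> (S0, b)
  (S0, 1) -> (S0, b)

"abb"


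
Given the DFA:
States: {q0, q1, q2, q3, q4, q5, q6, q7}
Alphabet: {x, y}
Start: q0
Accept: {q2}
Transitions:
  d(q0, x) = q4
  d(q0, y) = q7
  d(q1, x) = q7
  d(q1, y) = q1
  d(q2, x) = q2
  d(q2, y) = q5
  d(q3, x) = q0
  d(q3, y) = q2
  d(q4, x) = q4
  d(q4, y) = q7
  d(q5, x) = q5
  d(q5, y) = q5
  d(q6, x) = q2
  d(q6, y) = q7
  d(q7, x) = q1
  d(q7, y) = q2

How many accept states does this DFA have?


Accept states listed: {q2}
Counting: q2(1)

1


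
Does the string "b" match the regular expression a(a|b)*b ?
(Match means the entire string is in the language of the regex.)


|string| = 1; first = 'b'; last = 'b'

No, "b" does not match a(a|b)*b


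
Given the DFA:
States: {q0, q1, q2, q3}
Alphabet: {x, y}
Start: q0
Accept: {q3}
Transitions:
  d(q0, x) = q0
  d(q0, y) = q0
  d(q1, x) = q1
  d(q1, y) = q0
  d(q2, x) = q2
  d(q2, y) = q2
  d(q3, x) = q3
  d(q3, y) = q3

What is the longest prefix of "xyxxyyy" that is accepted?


Run the DFA, marking each prefix where the state is accepting:
  "" -> q0 [reject]
  "x" -> q0 [reject]
  "xy" -> q0 [reject]
  "xyx" -> q0 [reject]
  "xyxx" -> q0 [reject]
  "xyxxy" -> q0 [reject]
  "xyxxyy" -> q0 [reject]
  "xyxxyyy" -> q0 [reject]

No prefix is accepted


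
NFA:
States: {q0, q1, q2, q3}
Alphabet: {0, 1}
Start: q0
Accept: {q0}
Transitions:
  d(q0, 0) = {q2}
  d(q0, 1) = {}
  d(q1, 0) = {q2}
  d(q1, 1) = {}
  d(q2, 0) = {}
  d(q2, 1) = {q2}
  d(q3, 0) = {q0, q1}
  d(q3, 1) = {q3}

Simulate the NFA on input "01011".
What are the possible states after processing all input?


Start: {q0}
  --0--> {q2}
  --1--> {q2}
  --0--> {}
  --1--> {}
  --1--> {}

{} (empty set, no valid transitions)


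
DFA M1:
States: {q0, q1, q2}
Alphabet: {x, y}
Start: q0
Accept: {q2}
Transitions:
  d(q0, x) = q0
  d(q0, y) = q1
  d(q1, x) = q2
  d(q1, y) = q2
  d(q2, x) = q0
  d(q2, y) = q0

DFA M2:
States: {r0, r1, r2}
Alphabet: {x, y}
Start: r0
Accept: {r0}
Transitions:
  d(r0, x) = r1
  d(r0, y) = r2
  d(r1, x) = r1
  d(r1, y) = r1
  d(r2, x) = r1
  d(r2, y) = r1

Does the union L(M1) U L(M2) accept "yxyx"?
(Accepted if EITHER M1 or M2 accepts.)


M1: final=q0 accepted=False
M2: final=r1 accepted=False

No, union rejects (neither accepts)


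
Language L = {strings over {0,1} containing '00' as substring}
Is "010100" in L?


'00' occurs at index 4

Yes, "010100" is in L


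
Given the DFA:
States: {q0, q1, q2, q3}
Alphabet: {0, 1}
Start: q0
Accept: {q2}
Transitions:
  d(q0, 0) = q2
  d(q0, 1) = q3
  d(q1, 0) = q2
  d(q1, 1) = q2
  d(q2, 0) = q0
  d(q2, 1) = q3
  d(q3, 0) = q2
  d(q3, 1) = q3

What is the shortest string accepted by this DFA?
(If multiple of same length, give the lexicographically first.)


BFS by string length (lex-first path to each state shown):
  len 0: q0<-""
  len 1: q2<-"0", q3<-"1"
Found accept state at length 1.

"0"


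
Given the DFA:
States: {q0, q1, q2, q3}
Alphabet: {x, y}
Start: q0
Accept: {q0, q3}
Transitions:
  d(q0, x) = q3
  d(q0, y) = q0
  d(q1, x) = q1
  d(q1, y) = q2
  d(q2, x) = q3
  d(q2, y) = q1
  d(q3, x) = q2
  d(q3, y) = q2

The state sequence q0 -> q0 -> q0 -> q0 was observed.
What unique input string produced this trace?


Trace back each transition to find the symbol:
  q0 --[y]--> q0
  q0 --[y]--> q0
  q0 --[y]--> q0

"yyy"


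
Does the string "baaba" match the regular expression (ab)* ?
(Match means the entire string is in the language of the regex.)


|string| = 5; first = 'b'; last = 'a'

No, "baaba" does not match (ab)*


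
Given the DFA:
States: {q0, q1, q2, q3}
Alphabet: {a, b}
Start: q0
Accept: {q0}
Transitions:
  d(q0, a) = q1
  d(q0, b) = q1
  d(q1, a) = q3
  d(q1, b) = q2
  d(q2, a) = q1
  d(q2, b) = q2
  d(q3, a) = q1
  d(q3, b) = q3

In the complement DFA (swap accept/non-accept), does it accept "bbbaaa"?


Trace: q0 -> q1 -> q2 -> q2 -> q1 -> q3 -> q1
Final: q1
Original accept: {q0}
Complement: q1 is not in original accept

Yes, complement accepts (original rejects)


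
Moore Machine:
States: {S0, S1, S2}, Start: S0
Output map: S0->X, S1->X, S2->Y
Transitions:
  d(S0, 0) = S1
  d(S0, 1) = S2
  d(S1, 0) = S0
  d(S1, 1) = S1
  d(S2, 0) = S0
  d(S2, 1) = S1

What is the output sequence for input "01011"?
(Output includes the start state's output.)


Start: S0 (output X)
  --0--> S1 (output X)
  --1--> S1 (output X)
  --0--> S0 (output X)
  --1--> S2 (output Y)
  --1--> S1 (output X)

"XXXXYX"


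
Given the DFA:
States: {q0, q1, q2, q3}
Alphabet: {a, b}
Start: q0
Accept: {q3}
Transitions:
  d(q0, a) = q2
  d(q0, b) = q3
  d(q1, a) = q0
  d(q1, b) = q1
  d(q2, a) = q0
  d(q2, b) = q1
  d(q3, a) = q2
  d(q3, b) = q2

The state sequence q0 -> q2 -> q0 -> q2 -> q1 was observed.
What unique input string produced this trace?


Trace back each transition to find the symbol:
  q0 --[a]--> q2
  q2 --[a]--> q0
  q0 --[a]--> q2
  q2 --[b]--> q1

"aaab"


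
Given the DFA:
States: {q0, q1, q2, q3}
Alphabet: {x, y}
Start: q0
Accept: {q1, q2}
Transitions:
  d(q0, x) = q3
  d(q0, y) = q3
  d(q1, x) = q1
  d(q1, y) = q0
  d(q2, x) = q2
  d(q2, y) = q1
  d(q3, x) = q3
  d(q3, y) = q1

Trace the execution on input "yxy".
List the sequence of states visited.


Input: yxy
d(q0, y) = q3
d(q3, x) = q3
d(q3, y) = q1


q0 -> q3 -> q3 -> q1


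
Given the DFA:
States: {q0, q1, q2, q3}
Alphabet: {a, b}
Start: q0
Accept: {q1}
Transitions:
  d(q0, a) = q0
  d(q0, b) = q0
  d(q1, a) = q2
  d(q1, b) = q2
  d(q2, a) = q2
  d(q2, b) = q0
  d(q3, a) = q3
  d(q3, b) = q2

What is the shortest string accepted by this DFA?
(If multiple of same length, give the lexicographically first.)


BFS by string length (lex-first path to each state shown):
  len 0: q0<-""
  len 1: q0<-"a"
  len 2: q0<-"aa"
  len 3: q0<-"aaa"
  len 4: q0<-"aaaa"
  len 5: q0<-"aaaaa"
  len 6: q0<-"aaaaaa"
  len 7: q0<-"aaaaaaa"
  len 8: q0<-"aaaaaaaa"

No string accepted (empty language)


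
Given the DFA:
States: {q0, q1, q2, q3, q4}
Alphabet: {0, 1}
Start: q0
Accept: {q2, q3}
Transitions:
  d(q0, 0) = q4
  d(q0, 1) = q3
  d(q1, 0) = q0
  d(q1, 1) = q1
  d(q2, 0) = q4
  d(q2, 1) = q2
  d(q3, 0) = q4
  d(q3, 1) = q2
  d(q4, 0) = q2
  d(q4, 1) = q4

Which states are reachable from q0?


BFS from q0:
  layer 0: {q0}
  layer 1: {q3, q4}
  layer 2: {q2}

{q0, q2, q3, q4}


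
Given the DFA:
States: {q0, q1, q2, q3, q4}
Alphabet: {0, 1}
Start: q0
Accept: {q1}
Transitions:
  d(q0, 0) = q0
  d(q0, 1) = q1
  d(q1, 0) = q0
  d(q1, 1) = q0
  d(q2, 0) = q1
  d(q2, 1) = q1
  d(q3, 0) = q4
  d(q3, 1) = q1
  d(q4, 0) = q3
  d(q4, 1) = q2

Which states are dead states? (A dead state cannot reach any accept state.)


Forward reachability from each state:
  q0 -> reaches accept state q1 (live)
  q1 -> reaches accept state q1 (live)
  q2 -> reaches accept state q1 (live)
  q3 -> reaches accept state q1 (live)
  q4 -> reaches accept state q1 (live)

None (all states can reach an accept state)


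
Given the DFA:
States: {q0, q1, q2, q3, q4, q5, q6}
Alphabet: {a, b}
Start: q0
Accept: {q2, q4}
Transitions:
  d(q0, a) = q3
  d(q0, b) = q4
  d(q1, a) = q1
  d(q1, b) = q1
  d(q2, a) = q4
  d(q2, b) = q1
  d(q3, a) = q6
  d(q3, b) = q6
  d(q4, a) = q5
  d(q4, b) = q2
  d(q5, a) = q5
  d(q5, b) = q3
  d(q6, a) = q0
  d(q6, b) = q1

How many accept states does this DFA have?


Accept states listed: {q2, q4}
Counting: q2(1) q4(2)

2


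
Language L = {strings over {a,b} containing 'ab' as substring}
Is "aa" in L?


'ab' does not occur

No, "aa" is not in L


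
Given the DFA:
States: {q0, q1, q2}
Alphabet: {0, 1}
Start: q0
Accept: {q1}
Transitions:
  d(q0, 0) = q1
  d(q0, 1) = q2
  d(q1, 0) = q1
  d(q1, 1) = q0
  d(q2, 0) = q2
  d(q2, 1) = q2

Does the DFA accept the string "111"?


Trace: q0 -> q2 -> q2 -> q2
Final state: q2
Accept states: {q1}

No, rejected (final state q2 is not an accept state)


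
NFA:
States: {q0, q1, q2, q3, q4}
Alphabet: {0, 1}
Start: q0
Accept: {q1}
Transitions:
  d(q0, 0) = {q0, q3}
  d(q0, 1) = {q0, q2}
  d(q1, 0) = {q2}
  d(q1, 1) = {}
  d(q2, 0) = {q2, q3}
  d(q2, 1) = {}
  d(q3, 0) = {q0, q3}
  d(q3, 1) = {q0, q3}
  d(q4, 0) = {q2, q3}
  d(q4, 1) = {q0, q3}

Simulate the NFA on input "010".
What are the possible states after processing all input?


Start: {q0}
  --0--> {q0, q3}
  --1--> {q0, q2, q3}
  --0--> {q0, q2, q3}

{q0, q2, q3}


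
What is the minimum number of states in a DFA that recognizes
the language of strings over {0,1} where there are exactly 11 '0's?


States: count = 0, 1, ..., 11 (that's 12 states), plus a dead state for count > 11.
Total: 12 + 1 = 13. Accept = count-11 state.

13


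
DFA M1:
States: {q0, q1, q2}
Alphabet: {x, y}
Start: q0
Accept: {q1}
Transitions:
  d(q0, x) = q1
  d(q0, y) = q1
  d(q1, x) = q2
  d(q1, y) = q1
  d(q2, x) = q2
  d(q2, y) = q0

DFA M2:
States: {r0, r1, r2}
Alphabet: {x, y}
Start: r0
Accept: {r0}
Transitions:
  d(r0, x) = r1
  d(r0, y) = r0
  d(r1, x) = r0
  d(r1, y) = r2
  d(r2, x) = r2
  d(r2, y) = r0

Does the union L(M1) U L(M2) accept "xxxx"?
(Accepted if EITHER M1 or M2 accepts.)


M1: final=q2 accepted=False
M2: final=r0 accepted=True

Yes, union accepts


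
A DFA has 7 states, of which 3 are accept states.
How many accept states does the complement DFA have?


Complement swaps accept and non-accept states.
7 - 3 = 4

4


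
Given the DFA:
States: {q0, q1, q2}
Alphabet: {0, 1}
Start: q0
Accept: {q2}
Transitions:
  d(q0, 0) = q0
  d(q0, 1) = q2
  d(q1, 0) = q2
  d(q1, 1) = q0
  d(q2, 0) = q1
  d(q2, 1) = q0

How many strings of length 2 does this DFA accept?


Enumerating all length-2 strings:
  "00" -> q0 [reject]
  "01" -> q2 [accept]
  "10" -> q1 [reject]
  "11" -> q0 [reject]

1 out of 4


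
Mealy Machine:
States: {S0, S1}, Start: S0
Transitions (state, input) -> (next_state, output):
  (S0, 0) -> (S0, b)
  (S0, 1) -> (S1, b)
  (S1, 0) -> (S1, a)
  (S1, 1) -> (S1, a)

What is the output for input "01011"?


Step-by-step:
  (S0, 0) -> (S0, b)
  (S0, 1) -> (S1, b)
  (S1, 0) -> (S1, a)
  (S1, 1) -> (S1, a)
  (S1, 1) -> (S1, a)

"bbaaa"


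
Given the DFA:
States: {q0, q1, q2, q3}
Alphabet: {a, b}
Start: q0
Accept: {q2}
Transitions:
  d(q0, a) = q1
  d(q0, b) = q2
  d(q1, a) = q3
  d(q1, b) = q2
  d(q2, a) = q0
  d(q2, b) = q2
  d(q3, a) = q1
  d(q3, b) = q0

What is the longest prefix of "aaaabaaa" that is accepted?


Run the DFA, marking each prefix where the state is accepting:
  "" -> q0 [reject]
  "a" -> q1 [reject]
  "aa" -> q3 [reject]
  "aaa" -> q1 [reject]
  "aaaa" -> q3 [reject]
  "aaaab" -> q0 [reject]
  "aaaaba" -> q1 [reject]
  "aaaabaa" -> q3 [reject]
  "aaaabaaa" -> q1 [reject]

No prefix is accepted


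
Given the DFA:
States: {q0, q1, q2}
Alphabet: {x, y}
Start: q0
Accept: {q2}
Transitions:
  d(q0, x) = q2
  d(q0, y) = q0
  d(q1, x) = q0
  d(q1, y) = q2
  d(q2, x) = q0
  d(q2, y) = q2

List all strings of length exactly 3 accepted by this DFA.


All strings of length 3: 8 total
Accepted: 4

"xxx", "xyy", "yxy", "yyx"


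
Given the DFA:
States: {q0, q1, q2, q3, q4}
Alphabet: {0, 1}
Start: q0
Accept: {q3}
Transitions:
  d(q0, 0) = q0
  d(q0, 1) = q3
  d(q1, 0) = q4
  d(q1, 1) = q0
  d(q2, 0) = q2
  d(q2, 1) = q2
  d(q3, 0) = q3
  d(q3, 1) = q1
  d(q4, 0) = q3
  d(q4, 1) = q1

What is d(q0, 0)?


Looking up transition d(q0, 0)

q0


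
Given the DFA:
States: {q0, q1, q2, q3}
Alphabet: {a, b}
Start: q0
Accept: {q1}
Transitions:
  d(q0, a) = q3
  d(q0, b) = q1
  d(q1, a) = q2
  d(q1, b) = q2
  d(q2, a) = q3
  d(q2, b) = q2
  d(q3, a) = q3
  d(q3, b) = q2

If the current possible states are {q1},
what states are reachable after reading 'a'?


Apply transition on 'a' from each current state:
  d(q1, a) = q2

{q2}


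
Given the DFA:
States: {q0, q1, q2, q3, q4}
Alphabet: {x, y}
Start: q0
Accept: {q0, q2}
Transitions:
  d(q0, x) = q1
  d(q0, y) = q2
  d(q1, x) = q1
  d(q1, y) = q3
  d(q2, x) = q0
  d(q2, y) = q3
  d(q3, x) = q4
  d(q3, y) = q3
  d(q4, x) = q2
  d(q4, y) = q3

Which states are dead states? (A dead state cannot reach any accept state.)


Forward reachability from each state:
  q0 -> reaches accept state q0 (live)
  q1 -> reaches accept state q0 (live)
  q2 -> reaches accept state q0 (live)
  q3 -> reaches accept state q0 (live)
  q4 -> reaches accept state q0 (live)

None (all states can reach an accept state)


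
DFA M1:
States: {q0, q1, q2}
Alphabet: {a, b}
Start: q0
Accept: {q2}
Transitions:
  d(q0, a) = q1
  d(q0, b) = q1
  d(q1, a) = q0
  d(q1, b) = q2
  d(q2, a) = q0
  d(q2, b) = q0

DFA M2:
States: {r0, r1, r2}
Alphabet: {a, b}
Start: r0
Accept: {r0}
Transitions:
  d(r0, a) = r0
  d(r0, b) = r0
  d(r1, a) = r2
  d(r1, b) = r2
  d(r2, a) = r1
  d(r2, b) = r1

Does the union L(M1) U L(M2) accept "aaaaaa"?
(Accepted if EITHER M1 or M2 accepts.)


M1: final=q0 accepted=False
M2: final=r0 accepted=True

Yes, union accepts


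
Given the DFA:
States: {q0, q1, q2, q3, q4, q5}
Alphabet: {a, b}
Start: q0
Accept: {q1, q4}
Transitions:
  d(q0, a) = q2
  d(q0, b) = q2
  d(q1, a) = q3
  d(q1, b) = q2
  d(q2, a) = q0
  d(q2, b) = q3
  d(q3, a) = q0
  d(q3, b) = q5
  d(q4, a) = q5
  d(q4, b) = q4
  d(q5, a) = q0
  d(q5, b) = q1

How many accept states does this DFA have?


Accept states listed: {q1, q4}
Counting: q1(1) q4(2)

2


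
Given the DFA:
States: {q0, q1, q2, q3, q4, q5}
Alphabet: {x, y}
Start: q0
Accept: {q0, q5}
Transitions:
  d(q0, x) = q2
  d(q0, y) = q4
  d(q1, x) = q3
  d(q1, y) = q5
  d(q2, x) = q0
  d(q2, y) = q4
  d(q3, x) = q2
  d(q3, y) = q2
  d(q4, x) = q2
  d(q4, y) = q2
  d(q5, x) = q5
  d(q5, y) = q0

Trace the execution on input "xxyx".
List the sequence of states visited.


Input: xxyx
d(q0, x) = q2
d(q2, x) = q0
d(q0, y) = q4
d(q4, x) = q2


q0 -> q2 -> q0 -> q4 -> q2


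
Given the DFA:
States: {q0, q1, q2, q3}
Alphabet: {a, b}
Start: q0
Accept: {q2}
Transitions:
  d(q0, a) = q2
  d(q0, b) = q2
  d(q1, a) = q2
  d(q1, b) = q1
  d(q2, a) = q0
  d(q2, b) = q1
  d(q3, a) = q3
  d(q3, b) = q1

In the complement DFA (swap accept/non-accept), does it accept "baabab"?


Trace: q0 -> q2 -> q0 -> q2 -> q1 -> q2 -> q1
Final: q1
Original accept: {q2}
Complement: q1 is not in original accept

Yes, complement accepts (original rejects)


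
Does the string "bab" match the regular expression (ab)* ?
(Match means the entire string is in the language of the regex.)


|string| = 3; first = 'b'; last = 'b'

No, "bab" does not match (ab)*


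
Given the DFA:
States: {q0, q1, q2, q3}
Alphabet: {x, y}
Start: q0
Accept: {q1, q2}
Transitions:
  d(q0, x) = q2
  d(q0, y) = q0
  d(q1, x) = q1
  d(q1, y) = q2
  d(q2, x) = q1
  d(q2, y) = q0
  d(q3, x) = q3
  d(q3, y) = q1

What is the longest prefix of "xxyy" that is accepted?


Run the DFA, marking each prefix where the state is accepting:
  "" -> q0 [reject]
  "x" -> q2 [accept]
  "xx" -> q1 [accept]
  "xxy" -> q2 [accept]
  "xxyy" -> q0 [reject]

"xxy"


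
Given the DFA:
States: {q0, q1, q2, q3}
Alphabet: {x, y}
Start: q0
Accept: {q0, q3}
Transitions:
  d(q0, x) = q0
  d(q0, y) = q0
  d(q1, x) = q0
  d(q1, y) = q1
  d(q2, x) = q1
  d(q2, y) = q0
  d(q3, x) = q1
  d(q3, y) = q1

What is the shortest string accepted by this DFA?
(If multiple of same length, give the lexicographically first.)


BFS by string length (lex-first path to each state shown):
  len 0: q0<-""
Found accept state at length 0.

"" (empty string)


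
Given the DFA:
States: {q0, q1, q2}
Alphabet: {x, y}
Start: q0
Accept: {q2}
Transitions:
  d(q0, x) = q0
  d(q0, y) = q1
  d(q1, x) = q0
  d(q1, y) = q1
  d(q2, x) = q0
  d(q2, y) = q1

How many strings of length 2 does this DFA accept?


Enumerating all length-2 strings:
  "xx" -> q0 [reject]
  "xy" -> q1 [reject]
  "yx" -> q0 [reject]
  "yy" -> q1 [reject]

0 out of 4


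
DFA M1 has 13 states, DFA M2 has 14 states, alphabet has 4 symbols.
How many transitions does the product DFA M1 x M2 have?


Product DFA has 13 * 14 = 182 states.
Each has 4 transitions: 182 * 4 = 728

728


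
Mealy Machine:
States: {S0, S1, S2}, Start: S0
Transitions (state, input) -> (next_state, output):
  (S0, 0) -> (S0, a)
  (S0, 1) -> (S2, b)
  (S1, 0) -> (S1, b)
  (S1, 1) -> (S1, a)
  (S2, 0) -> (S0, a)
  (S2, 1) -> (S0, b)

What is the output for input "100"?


Step-by-step:
  (S0, 1) -> (S2, b)
  (S2, 0) -> (S0, a)
  (S0, 0) -> (S0, a)

"baa"


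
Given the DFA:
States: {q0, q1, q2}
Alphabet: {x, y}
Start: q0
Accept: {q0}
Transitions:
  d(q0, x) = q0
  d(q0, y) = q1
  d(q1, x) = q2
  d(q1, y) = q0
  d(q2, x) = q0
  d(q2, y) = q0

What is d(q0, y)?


Looking up transition d(q0, y)

q1


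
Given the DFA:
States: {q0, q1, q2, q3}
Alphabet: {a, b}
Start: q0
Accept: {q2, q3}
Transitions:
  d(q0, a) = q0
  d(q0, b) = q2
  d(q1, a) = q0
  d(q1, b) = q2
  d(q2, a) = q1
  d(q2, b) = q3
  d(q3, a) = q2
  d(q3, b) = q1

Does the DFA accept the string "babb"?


Trace: q0 -> q2 -> q1 -> q2 -> q3
Final state: q3
Accept states: {q2, q3}

Yes, accepted (final state q3 is an accept state)


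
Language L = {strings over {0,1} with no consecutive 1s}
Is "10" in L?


'11' does not occur

Yes, "10" is in L


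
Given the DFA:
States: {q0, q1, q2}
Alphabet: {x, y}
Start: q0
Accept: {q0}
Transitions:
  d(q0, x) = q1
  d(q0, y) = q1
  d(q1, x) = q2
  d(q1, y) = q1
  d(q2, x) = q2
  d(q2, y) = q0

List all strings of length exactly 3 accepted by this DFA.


All strings of length 3: 8 total
Accepted: 2

"xxy", "yxy"


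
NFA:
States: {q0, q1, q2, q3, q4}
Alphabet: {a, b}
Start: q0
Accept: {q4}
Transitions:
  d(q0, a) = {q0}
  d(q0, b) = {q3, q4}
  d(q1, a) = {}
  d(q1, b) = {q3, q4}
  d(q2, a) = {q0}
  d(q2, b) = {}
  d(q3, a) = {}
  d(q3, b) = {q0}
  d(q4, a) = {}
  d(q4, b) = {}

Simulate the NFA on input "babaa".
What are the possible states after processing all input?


Start: {q0}
  --b--> {q3, q4}
  --a--> {}
  --b--> {}
  --a--> {}
  --a--> {}

{} (empty set, no valid transitions)


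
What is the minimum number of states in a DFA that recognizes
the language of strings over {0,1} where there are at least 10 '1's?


States: count = 0, 1, ..., 9, and a final '>= 10' state.
Total: 10 + 1 = 11. Accept = '>= 10' state.

11


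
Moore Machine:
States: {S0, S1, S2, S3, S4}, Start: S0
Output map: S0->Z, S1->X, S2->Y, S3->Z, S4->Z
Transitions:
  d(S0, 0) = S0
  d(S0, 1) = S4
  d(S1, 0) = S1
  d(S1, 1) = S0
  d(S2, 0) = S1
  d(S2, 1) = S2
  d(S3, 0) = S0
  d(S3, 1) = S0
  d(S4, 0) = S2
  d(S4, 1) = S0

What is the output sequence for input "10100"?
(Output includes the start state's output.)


Start: S0 (output Z)
  --1--> S4 (output Z)
  --0--> S2 (output Y)
  --1--> S2 (output Y)
  --0--> S1 (output X)
  --0--> S1 (output X)

"ZZYYXX"


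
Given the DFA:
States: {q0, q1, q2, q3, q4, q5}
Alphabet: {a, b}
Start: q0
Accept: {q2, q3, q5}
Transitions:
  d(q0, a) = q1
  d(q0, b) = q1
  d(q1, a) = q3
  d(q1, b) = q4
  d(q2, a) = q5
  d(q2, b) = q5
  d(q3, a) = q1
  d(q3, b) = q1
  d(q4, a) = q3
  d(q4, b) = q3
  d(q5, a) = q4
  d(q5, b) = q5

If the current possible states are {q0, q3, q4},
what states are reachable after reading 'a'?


Apply transition on 'a' from each current state:
  d(q0, a) = q1
  d(q3, a) = q1
  d(q4, a) = q3

{q1, q3}


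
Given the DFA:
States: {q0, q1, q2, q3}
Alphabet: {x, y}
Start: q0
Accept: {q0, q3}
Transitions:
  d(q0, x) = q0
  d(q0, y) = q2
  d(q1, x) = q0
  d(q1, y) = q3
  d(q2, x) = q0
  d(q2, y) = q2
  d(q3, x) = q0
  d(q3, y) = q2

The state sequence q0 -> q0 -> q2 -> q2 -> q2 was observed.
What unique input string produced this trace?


Trace back each transition to find the symbol:
  q0 --[x]--> q0
  q0 --[y]--> q2
  q2 --[y]--> q2
  q2 --[y]--> q2

"xyyy"


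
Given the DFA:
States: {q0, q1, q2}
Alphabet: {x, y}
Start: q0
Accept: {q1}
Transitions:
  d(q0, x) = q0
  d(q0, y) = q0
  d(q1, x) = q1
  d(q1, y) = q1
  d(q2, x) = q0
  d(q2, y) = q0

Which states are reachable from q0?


BFS from q0:
  layer 0: {q0}

{q0}


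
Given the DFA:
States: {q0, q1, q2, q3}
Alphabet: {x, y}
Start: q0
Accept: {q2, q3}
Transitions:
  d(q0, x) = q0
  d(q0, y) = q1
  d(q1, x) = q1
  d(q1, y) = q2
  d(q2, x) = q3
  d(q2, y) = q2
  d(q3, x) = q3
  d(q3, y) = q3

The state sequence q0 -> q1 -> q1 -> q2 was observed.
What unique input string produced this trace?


Trace back each transition to find the symbol:
  q0 --[y]--> q1
  q1 --[x]--> q1
  q1 --[y]--> q2

"yxy"


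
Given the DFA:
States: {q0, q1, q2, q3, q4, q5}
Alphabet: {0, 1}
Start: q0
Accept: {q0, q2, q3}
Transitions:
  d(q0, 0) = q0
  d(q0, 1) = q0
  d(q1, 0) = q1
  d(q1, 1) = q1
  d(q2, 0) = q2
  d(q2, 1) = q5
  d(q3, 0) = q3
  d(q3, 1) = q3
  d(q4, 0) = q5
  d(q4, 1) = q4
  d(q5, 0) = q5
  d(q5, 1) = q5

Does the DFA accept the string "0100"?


Trace: q0 -> q0 -> q0 -> q0 -> q0
Final state: q0
Accept states: {q0, q2, q3}

Yes, accepted (final state q0 is an accept state)


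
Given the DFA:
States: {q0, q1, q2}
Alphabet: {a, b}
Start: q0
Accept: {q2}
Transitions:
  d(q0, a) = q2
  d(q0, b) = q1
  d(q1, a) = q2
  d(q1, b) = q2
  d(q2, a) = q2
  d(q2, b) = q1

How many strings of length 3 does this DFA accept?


Enumerating all length-3 strings:
  "aaa" -> q2 [accept]
  "aab" -> q1 [reject]
  "aba" -> q2 [accept]
  "abb" -> q2 [accept]
  "baa" -> q2 [accept]
  "bab" -> q1 [reject]
  "bba" -> q2 [accept]
  "bbb" -> q1 [reject]

5 out of 8


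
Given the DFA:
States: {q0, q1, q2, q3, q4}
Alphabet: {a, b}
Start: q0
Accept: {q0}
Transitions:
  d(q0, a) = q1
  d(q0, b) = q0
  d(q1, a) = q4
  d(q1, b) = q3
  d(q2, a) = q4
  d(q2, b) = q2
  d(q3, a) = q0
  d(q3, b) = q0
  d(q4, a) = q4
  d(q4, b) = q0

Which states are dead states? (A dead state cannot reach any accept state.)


Forward reachability from each state:
  q0 -> reaches accept state q0 (live)
  q1 -> reaches accept state q0 (live)
  q2 -> reaches accept state q0 (live)
  q3 -> reaches accept state q0 (live)
  q4 -> reaches accept state q0 (live)

None (all states can reach an accept state)


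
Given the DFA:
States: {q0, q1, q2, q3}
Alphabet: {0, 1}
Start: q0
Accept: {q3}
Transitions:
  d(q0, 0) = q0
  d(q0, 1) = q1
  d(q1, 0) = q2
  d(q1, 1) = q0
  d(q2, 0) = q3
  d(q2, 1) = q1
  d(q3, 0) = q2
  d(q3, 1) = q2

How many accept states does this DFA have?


Accept states listed: {q3}
Counting: q3(1)

1


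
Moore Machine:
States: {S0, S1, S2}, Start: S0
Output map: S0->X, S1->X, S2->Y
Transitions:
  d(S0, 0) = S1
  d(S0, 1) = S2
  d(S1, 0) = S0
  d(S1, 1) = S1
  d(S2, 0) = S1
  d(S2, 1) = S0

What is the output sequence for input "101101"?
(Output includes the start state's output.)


Start: S0 (output X)
  --1--> S2 (output Y)
  --0--> S1 (output X)
  --1--> S1 (output X)
  --1--> S1 (output X)
  --0--> S0 (output X)
  --1--> S2 (output Y)

"XYXXXXY"


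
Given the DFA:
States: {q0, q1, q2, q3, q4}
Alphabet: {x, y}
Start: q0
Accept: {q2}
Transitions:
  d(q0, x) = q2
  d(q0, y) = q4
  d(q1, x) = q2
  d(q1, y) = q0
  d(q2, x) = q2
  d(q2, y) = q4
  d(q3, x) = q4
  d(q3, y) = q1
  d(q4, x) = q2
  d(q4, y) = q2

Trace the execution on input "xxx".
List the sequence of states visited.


Input: xxx
d(q0, x) = q2
d(q2, x) = q2
d(q2, x) = q2


q0 -> q2 -> q2 -> q2


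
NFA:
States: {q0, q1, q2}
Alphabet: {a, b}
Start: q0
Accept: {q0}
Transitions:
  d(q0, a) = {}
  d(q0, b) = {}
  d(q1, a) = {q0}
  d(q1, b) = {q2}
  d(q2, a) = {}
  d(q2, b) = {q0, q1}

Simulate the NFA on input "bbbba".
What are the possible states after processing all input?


Start: {q0}
  --b--> {}
  --b--> {}
  --b--> {}
  --b--> {}
  --a--> {}

{} (empty set, no valid transitions)


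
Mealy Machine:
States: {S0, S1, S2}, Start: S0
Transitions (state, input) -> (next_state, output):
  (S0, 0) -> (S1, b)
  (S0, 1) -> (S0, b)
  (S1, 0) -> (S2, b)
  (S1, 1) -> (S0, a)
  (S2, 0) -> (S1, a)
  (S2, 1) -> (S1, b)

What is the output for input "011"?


Step-by-step:
  (S0, 0) -> (S1, b)
  (S1, 1) -> (S0, a)
  (S0, 1) -> (S0, b)

"bab"


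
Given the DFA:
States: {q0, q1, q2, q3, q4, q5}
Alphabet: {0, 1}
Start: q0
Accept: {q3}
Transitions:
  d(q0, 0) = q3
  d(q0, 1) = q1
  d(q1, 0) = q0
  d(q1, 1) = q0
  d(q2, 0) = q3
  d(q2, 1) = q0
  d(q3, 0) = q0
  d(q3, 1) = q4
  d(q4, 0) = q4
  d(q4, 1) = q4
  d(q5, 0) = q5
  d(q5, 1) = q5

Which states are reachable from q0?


BFS from q0:
  layer 0: {q0}
  layer 1: {q1, q3}
  layer 2: {q4}

{q0, q1, q3, q4}


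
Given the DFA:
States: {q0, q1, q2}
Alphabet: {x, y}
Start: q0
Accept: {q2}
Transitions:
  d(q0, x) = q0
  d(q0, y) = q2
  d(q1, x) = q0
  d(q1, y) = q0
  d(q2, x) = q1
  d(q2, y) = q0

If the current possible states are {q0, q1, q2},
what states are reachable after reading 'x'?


Apply transition on 'x' from each current state:
  d(q0, x) = q0
  d(q1, x) = q0
  d(q2, x) = q1

{q0, q1}


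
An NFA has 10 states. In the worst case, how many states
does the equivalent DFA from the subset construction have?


Subset construction: one DFA state per subset of NFA states.
2^10 = 1024

1024


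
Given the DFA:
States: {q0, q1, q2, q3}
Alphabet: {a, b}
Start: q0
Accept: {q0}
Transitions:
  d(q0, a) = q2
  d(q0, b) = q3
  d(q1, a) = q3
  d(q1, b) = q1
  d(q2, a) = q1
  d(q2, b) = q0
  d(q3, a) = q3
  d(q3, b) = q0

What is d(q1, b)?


Looking up transition d(q1, b)

q1


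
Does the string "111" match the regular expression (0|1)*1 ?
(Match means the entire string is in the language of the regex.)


|string| = 3; first = '1'; last = '1'

Yes, "111" matches (0|1)*1


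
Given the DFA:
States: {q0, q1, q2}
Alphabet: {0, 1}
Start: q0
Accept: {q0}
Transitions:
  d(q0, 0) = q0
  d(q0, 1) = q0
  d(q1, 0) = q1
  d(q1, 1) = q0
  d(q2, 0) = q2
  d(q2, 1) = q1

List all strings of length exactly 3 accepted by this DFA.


All strings of length 3: 8 total
Accepted: 8

"000", "001", "010", "011", "100", "101", "110", "111"


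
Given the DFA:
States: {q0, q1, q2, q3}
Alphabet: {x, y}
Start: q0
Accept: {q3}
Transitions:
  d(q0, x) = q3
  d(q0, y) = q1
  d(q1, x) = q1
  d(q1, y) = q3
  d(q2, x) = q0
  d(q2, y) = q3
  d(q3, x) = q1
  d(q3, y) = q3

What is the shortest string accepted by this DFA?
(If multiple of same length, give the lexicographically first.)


BFS by string length (lex-first path to each state shown):
  len 0: q0<-""
  len 1: q1<-"y", q3<-"x"
Found accept state at length 1.

"x"


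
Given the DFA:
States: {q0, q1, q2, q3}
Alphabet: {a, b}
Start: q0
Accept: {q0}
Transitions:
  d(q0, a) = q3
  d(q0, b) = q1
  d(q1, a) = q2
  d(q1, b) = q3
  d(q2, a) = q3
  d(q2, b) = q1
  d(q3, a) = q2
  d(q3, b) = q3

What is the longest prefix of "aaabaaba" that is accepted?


Run the DFA, marking each prefix where the state is accepting:
  "" -> q0 [accept]
  "a" -> q3 [reject]
  "aa" -> q2 [reject]
  "aaa" -> q3 [reject]
  "aaab" -> q3 [reject]
  "aaaba" -> q2 [reject]
  "aaabaa" -> q3 [reject]
  "aaabaab" -> q3 [reject]
  "aaabaaba" -> q2 [reject]

""


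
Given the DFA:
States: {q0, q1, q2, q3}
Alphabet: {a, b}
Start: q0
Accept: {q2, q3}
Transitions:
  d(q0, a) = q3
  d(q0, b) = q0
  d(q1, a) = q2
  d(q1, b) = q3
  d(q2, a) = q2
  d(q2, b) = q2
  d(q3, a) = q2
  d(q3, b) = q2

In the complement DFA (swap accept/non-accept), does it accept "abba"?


Trace: q0 -> q3 -> q2 -> q2 -> q2
Final: q2
Original accept: {q2, q3}
Complement: q2 is in original accept

No, complement rejects (original accepts)


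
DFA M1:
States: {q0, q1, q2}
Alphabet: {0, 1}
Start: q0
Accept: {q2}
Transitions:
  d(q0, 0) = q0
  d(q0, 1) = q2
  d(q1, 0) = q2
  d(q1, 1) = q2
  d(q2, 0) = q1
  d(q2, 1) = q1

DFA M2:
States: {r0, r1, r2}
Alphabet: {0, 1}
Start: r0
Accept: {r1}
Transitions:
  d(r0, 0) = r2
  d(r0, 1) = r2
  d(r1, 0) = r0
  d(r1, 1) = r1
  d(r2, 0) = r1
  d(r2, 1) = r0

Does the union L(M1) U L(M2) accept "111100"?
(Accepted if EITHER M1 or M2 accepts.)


M1: final=q1 accepted=False
M2: final=r1 accepted=True

Yes, union accepts


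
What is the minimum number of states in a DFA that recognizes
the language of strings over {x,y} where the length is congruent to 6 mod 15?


States track (length) mod 15.
Need 15 states: one per remainder 0..14; accept = remainder 6.

15


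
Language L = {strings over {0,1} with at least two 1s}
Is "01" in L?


count('1') = 1

No, "01" is not in L


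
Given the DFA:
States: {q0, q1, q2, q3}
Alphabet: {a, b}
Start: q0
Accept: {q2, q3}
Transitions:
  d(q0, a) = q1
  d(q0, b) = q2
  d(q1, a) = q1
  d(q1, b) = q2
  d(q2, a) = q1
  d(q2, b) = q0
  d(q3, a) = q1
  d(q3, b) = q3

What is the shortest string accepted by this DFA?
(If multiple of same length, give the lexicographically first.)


BFS by string length (lex-first path to each state shown):
  len 0: q0<-""
  len 1: q1<-"a", q2<-"b"
Found accept state at length 1.

"b"


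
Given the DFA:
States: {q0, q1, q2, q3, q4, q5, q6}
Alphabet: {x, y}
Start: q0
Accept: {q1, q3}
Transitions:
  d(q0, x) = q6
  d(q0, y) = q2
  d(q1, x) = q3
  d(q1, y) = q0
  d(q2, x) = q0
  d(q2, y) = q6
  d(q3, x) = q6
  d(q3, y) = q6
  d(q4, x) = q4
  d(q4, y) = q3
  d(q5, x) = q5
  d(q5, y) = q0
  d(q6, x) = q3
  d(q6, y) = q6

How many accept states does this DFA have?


Accept states listed: {q1, q3}
Counting: q1(1) q3(2)

2


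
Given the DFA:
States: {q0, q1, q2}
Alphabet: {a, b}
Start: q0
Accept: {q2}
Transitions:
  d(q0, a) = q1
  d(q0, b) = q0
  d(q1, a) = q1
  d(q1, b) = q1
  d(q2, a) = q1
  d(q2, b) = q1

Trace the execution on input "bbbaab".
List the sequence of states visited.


Input: bbbaab
d(q0, b) = q0
d(q0, b) = q0
d(q0, b) = q0
d(q0, a) = q1
d(q1, a) = q1
d(q1, b) = q1


q0 -> q0 -> q0 -> q0 -> q1 -> q1 -> q1


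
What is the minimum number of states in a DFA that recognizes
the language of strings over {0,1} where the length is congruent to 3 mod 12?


States track (length) mod 12.
Need 12 states: one per remainder 0..11; accept = remainder 3.

12


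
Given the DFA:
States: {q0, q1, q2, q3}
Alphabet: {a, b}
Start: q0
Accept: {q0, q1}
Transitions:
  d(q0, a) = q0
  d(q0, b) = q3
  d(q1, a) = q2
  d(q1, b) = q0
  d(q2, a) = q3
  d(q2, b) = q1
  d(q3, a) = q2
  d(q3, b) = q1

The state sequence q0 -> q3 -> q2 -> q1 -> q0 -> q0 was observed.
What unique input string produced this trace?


Trace back each transition to find the symbol:
  q0 --[b]--> q3
  q3 --[a]--> q2
  q2 --[b]--> q1
  q1 --[b]--> q0
  q0 --[a]--> q0

"babba"


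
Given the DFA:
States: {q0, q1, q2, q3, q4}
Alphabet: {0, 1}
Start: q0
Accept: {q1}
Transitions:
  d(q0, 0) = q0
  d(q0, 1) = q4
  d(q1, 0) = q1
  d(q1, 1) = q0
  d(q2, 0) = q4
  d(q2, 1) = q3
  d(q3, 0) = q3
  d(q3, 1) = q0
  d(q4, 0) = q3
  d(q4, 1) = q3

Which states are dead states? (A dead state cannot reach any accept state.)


Forward reachability from each state:
  q0 -> reaches {q0, q3, q4}, no accept state (dead)
  q1 -> reaches accept state q1 (live)
  q2 -> reaches {q0, q2, q3, q4}, no accept state (dead)
  q3 -> reaches {q0, q3, q4}, no accept state (dead)
  q4 -> reaches {q0, q3, q4}, no accept state (dead)

{q0, q2, q3, q4}
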